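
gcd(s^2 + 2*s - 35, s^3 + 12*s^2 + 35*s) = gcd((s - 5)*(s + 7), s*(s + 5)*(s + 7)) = s + 7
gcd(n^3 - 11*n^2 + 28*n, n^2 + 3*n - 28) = n - 4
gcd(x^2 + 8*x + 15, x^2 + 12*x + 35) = x + 5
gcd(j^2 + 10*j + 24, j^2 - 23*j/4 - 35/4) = 1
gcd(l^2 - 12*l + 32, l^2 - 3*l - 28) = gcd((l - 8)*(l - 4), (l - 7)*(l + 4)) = 1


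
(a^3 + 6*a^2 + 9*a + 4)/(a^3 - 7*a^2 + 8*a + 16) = (a^2 + 5*a + 4)/(a^2 - 8*a + 16)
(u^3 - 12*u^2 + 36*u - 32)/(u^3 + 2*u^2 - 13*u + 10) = (u^2 - 10*u + 16)/(u^2 + 4*u - 5)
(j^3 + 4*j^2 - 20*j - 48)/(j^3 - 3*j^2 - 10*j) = (j^2 + 2*j - 24)/(j*(j - 5))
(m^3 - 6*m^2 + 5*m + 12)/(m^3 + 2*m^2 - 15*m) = (m^2 - 3*m - 4)/(m*(m + 5))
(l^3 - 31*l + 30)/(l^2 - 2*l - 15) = (l^2 + 5*l - 6)/(l + 3)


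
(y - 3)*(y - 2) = y^2 - 5*y + 6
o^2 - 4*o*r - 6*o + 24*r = (o - 6)*(o - 4*r)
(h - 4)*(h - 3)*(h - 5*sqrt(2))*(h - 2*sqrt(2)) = h^4 - 7*sqrt(2)*h^3 - 7*h^3 + 32*h^2 + 49*sqrt(2)*h^2 - 140*h - 84*sqrt(2)*h + 240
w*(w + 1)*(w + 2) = w^3 + 3*w^2 + 2*w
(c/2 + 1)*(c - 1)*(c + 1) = c^3/2 + c^2 - c/2 - 1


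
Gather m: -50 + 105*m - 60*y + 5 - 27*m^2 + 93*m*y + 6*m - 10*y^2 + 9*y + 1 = -27*m^2 + m*(93*y + 111) - 10*y^2 - 51*y - 44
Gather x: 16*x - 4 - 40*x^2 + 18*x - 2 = -40*x^2 + 34*x - 6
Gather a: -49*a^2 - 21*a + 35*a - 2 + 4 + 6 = -49*a^2 + 14*a + 8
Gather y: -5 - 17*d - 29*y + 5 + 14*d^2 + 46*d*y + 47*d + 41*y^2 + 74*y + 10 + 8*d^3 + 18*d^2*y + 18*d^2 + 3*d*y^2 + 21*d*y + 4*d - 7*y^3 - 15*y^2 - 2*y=8*d^3 + 32*d^2 + 34*d - 7*y^3 + y^2*(3*d + 26) + y*(18*d^2 + 67*d + 43) + 10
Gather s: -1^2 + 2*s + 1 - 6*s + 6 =6 - 4*s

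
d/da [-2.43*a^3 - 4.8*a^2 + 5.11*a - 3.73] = -7.29*a^2 - 9.6*a + 5.11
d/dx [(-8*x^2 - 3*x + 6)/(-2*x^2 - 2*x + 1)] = (10*x^2 + 8*x + 9)/(4*x^4 + 8*x^3 - 4*x + 1)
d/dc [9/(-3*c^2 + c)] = 9*(6*c - 1)/(c^2*(3*c - 1)^2)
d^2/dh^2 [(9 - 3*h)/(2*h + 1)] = 84/(2*h + 1)^3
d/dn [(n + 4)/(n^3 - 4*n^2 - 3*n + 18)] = 2*(-n^2 - 7*n - 5)/(n^5 - 5*n^4 - 5*n^3 + 45*n^2 - 108)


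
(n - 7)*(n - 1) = n^2 - 8*n + 7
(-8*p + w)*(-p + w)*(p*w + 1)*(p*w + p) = 8*p^4*w^2 + 8*p^4*w - 9*p^3*w^3 - 9*p^3*w^2 + 8*p^3*w + 8*p^3 + p^2*w^4 + p^2*w^3 - 9*p^2*w^2 - 9*p^2*w + p*w^3 + p*w^2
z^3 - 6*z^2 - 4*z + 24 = (z - 6)*(z - 2)*(z + 2)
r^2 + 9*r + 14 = (r + 2)*(r + 7)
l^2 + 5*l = l*(l + 5)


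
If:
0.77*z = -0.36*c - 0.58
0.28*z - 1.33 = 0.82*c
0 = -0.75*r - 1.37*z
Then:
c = -1.62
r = -0.01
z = 0.00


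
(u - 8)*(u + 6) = u^2 - 2*u - 48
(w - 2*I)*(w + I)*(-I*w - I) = -I*w^3 - w^2 - I*w^2 - w - 2*I*w - 2*I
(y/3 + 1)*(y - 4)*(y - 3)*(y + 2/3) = y^4/3 - 10*y^3/9 - 35*y^2/9 + 10*y + 8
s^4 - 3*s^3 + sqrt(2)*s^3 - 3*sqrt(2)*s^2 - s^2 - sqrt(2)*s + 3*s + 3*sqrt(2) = (s - 3)*(s - 1)*(s + 1)*(s + sqrt(2))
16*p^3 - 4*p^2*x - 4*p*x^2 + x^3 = (-4*p + x)*(-2*p + x)*(2*p + x)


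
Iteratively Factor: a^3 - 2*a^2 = (a)*(a^2 - 2*a) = a*(a - 2)*(a)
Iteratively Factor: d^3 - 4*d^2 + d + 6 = (d + 1)*(d^2 - 5*d + 6) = (d - 2)*(d + 1)*(d - 3)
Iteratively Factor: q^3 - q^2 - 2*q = (q + 1)*(q^2 - 2*q) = q*(q + 1)*(q - 2)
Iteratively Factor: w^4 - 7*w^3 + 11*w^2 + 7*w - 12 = (w - 3)*(w^3 - 4*w^2 - w + 4) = (w - 3)*(w + 1)*(w^2 - 5*w + 4) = (w - 4)*(w - 3)*(w + 1)*(w - 1)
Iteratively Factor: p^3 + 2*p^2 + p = (p + 1)*(p^2 + p) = (p + 1)^2*(p)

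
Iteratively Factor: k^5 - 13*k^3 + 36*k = (k + 3)*(k^4 - 3*k^3 - 4*k^2 + 12*k) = (k + 2)*(k + 3)*(k^3 - 5*k^2 + 6*k) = k*(k + 2)*(k + 3)*(k^2 - 5*k + 6) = k*(k - 2)*(k + 2)*(k + 3)*(k - 3)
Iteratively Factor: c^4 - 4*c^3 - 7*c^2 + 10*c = (c - 5)*(c^3 + c^2 - 2*c) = (c - 5)*(c + 2)*(c^2 - c) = c*(c - 5)*(c + 2)*(c - 1)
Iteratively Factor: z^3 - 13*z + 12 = (z + 4)*(z^2 - 4*z + 3) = (z - 1)*(z + 4)*(z - 3)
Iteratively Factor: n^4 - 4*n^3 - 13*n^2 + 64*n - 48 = (n + 4)*(n^3 - 8*n^2 + 19*n - 12) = (n - 4)*(n + 4)*(n^2 - 4*n + 3) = (n - 4)*(n - 3)*(n + 4)*(n - 1)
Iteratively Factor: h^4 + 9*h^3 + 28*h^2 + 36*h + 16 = (h + 4)*(h^3 + 5*h^2 + 8*h + 4) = (h + 2)*(h + 4)*(h^2 + 3*h + 2) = (h + 2)^2*(h + 4)*(h + 1)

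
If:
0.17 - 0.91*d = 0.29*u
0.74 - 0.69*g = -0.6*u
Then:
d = 0.186813186813187 - 0.318681318681319*u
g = 0.869565217391304*u + 1.07246376811594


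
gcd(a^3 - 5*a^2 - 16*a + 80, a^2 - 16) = a^2 - 16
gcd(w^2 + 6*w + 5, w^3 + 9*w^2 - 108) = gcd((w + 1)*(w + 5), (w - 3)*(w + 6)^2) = 1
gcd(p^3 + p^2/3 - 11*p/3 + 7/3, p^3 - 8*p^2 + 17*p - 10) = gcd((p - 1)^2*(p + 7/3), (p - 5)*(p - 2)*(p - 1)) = p - 1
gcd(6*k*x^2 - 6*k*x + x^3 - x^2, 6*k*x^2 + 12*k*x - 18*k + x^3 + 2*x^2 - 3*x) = 6*k*x - 6*k + x^2 - x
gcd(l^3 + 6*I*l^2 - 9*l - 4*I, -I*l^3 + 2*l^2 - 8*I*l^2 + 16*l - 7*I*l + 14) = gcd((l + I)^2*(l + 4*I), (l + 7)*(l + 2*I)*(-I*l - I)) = 1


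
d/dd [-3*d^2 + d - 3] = 1 - 6*d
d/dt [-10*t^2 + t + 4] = 1 - 20*t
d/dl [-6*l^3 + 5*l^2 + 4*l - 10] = -18*l^2 + 10*l + 4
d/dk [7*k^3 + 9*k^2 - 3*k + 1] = 21*k^2 + 18*k - 3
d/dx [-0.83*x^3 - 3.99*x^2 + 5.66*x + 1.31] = -2.49*x^2 - 7.98*x + 5.66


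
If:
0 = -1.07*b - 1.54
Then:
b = -1.44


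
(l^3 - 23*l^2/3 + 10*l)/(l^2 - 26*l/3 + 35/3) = l*(l - 6)/(l - 7)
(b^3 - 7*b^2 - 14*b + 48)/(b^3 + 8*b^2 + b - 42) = (b - 8)/(b + 7)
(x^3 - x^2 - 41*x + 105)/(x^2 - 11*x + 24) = (x^2 + 2*x - 35)/(x - 8)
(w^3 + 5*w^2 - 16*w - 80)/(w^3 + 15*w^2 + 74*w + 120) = (w - 4)/(w + 6)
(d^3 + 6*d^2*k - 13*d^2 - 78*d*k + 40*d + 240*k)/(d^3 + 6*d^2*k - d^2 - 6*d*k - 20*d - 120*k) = (d - 8)/(d + 4)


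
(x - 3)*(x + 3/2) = x^2 - 3*x/2 - 9/2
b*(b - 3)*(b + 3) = b^3 - 9*b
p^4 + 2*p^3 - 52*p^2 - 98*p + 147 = (p - 7)*(p - 1)*(p + 3)*(p + 7)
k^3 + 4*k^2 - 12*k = k*(k - 2)*(k + 6)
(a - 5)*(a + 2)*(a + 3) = a^3 - 19*a - 30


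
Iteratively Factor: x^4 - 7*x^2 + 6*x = (x)*(x^3 - 7*x + 6) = x*(x + 3)*(x^2 - 3*x + 2) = x*(x - 1)*(x + 3)*(x - 2)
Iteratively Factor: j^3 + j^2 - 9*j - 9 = (j + 3)*(j^2 - 2*j - 3) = (j - 3)*(j + 3)*(j + 1)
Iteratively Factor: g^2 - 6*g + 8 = (g - 2)*(g - 4)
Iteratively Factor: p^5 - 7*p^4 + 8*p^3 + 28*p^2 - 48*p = (p - 4)*(p^4 - 3*p^3 - 4*p^2 + 12*p) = p*(p - 4)*(p^3 - 3*p^2 - 4*p + 12) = p*(p - 4)*(p - 3)*(p^2 - 4) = p*(p - 4)*(p - 3)*(p - 2)*(p + 2)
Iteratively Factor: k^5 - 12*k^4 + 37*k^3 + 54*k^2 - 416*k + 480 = (k + 3)*(k^4 - 15*k^3 + 82*k^2 - 192*k + 160) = (k - 4)*(k + 3)*(k^3 - 11*k^2 + 38*k - 40) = (k - 4)*(k - 2)*(k + 3)*(k^2 - 9*k + 20) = (k - 5)*(k - 4)*(k - 2)*(k + 3)*(k - 4)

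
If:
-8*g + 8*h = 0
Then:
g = h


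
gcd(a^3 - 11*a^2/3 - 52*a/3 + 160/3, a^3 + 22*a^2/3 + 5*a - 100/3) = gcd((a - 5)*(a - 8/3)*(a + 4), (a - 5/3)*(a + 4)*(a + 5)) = a + 4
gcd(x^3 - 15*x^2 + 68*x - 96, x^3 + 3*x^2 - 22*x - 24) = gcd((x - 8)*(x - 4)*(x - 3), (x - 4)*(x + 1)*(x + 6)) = x - 4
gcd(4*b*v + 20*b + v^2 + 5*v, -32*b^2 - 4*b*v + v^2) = 4*b + v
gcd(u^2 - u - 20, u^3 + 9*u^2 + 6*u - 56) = u + 4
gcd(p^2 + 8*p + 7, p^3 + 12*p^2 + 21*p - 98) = p + 7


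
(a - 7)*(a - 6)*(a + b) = a^3 + a^2*b - 13*a^2 - 13*a*b + 42*a + 42*b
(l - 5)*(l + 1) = l^2 - 4*l - 5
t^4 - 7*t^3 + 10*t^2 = t^2*(t - 5)*(t - 2)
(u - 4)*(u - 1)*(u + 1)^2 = u^4 - 3*u^3 - 5*u^2 + 3*u + 4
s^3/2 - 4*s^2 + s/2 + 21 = (s/2 + 1)*(s - 7)*(s - 3)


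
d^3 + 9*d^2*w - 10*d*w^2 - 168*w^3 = (d - 4*w)*(d + 6*w)*(d + 7*w)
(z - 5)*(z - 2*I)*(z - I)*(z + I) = z^4 - 5*z^3 - 2*I*z^3 + z^2 + 10*I*z^2 - 5*z - 2*I*z + 10*I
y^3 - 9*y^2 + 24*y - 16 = (y - 4)^2*(y - 1)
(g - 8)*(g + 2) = g^2 - 6*g - 16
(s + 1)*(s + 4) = s^2 + 5*s + 4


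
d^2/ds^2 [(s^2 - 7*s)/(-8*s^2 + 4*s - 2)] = (104*s^3 + 12*s^2 - 84*s + 13)/(64*s^6 - 96*s^5 + 96*s^4 - 56*s^3 + 24*s^2 - 6*s + 1)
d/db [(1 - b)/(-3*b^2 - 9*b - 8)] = (-3*b^2 + 6*b + 17)/(9*b^4 + 54*b^3 + 129*b^2 + 144*b + 64)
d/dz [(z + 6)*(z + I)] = 2*z + 6 + I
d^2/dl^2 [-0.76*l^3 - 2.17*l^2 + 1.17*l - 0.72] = -4.56*l - 4.34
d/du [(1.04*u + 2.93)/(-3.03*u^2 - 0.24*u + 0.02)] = (3.1512*u^2 + 17.7558*u + 0.724)/(9.1809*u^4 + 1.4544*u^3 - 0.0636*u^2 - 0.0096*u + 0.0004)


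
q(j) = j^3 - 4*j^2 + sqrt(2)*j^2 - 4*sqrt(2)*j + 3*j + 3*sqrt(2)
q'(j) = 3*j^2 - 8*j + 2*sqrt(2)*j - 4*sqrt(2) + 3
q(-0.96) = 3.53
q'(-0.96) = 5.07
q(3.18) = 1.80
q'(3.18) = 11.23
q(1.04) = -0.19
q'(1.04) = -4.79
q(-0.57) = 4.73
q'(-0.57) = 1.27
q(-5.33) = -206.48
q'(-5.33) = 110.13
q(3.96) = 15.27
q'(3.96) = 23.91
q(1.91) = -3.30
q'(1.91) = -1.59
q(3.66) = 8.91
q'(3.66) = 18.60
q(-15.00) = -3912.71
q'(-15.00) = 749.92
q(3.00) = 0.00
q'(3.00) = 8.83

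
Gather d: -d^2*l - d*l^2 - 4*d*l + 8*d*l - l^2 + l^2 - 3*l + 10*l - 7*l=-d^2*l + d*(-l^2 + 4*l)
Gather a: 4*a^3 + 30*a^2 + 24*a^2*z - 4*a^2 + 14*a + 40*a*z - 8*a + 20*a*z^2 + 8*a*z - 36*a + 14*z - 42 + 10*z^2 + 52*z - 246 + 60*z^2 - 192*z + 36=4*a^3 + a^2*(24*z + 26) + a*(20*z^2 + 48*z - 30) + 70*z^2 - 126*z - 252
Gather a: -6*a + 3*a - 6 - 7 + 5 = -3*a - 8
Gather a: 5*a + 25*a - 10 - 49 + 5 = 30*a - 54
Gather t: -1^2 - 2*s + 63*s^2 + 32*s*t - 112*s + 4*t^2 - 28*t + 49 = 63*s^2 - 114*s + 4*t^2 + t*(32*s - 28) + 48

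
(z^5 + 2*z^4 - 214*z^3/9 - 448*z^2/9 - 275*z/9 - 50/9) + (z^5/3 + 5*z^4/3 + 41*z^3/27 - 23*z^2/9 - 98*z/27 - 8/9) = 4*z^5/3 + 11*z^4/3 - 601*z^3/27 - 157*z^2/3 - 923*z/27 - 58/9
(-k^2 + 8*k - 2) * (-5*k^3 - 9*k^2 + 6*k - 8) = 5*k^5 - 31*k^4 - 68*k^3 + 74*k^2 - 76*k + 16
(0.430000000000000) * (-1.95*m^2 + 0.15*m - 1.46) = -0.8385*m^2 + 0.0645*m - 0.6278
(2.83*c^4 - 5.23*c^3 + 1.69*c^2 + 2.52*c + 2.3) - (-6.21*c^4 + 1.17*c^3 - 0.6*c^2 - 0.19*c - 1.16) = 9.04*c^4 - 6.4*c^3 + 2.29*c^2 + 2.71*c + 3.46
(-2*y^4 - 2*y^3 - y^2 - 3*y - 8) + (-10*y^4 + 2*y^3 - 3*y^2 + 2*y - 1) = -12*y^4 - 4*y^2 - y - 9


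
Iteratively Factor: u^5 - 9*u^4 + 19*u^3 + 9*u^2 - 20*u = (u - 4)*(u^4 - 5*u^3 - u^2 + 5*u) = (u - 4)*(u - 1)*(u^3 - 4*u^2 - 5*u) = u*(u - 4)*(u - 1)*(u^2 - 4*u - 5) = u*(u - 4)*(u - 1)*(u + 1)*(u - 5)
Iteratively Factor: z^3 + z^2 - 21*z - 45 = (z + 3)*(z^2 - 2*z - 15) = (z + 3)^2*(z - 5)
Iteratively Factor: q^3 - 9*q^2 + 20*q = (q - 4)*(q^2 - 5*q) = q*(q - 4)*(q - 5)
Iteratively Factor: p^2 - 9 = (p - 3)*(p + 3)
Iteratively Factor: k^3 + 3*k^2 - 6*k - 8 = (k - 2)*(k^2 + 5*k + 4) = (k - 2)*(k + 1)*(k + 4)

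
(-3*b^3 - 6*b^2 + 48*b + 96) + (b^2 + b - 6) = -3*b^3 - 5*b^2 + 49*b + 90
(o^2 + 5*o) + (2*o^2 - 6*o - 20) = 3*o^2 - o - 20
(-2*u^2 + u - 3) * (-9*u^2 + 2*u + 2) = 18*u^4 - 13*u^3 + 25*u^2 - 4*u - 6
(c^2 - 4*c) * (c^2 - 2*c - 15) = c^4 - 6*c^3 - 7*c^2 + 60*c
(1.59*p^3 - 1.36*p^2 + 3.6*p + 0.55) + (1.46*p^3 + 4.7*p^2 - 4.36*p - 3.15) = 3.05*p^3 + 3.34*p^2 - 0.76*p - 2.6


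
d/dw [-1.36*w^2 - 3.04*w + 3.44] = -2.72*w - 3.04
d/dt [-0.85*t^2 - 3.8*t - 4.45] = -1.7*t - 3.8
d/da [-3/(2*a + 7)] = 6/(2*a + 7)^2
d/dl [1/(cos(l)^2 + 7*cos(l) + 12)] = (2*cos(l) + 7)*sin(l)/(cos(l)^2 + 7*cos(l) + 12)^2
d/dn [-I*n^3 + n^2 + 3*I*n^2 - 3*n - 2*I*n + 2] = -3*I*n^2 + n*(2 + 6*I) - 3 - 2*I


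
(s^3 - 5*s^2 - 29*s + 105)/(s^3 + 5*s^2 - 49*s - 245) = (s - 3)/(s + 7)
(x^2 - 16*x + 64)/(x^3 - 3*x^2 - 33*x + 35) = (x^2 - 16*x + 64)/(x^3 - 3*x^2 - 33*x + 35)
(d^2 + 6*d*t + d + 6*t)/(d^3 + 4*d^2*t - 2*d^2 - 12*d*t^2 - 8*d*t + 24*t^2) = (-d - 1)/(-d^2 + 2*d*t + 2*d - 4*t)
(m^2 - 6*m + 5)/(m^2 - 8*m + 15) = (m - 1)/(m - 3)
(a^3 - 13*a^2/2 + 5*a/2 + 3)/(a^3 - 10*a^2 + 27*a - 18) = (a + 1/2)/(a - 3)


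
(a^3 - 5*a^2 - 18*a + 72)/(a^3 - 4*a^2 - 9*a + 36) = (a^2 - 2*a - 24)/(a^2 - a - 12)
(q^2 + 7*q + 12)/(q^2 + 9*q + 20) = (q + 3)/(q + 5)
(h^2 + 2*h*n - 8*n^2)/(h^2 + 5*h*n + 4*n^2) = (h - 2*n)/(h + n)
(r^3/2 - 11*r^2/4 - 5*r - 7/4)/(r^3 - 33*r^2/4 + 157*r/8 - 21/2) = 2*(2*r^3 - 11*r^2 - 20*r - 7)/(8*r^3 - 66*r^2 + 157*r - 84)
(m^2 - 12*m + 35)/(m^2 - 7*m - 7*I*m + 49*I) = (m - 5)/(m - 7*I)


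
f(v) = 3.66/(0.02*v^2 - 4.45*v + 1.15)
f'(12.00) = 0.01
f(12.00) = -0.07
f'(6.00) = 0.02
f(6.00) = -0.15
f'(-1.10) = 0.45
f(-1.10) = 0.60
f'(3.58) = 0.07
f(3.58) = -0.25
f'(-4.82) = 0.03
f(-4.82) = 0.16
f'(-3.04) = 0.08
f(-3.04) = 0.25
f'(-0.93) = 0.58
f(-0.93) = 0.69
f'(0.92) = 1.89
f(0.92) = -1.25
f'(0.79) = 2.92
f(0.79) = -1.56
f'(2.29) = 0.20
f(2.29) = -0.41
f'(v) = 3.66*(4.45 - 0.04*v)/(0.02*v^2 - 4.45*v + 1.15)^2 = (16.287 - 0.1464*v)/(0.02*v^2 - 4.45*v + 1.15)^2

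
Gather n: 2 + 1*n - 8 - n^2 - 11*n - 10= -n^2 - 10*n - 16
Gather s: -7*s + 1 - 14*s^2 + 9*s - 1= -14*s^2 + 2*s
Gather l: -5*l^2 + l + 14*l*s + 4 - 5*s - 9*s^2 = -5*l^2 + l*(14*s + 1) - 9*s^2 - 5*s + 4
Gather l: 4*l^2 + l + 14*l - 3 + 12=4*l^2 + 15*l + 9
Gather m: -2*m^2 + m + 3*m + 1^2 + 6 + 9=-2*m^2 + 4*m + 16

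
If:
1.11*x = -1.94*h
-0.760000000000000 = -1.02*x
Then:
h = -0.43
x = 0.75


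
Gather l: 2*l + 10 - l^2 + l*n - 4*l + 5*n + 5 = -l^2 + l*(n - 2) + 5*n + 15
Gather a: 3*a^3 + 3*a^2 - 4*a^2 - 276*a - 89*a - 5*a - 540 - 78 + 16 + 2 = 3*a^3 - a^2 - 370*a - 600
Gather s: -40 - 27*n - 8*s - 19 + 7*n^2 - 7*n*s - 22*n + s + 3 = 7*n^2 - 49*n + s*(-7*n - 7) - 56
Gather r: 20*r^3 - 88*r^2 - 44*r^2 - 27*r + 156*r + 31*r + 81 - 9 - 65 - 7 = 20*r^3 - 132*r^2 + 160*r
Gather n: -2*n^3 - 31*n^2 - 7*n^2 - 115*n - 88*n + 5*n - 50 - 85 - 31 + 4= -2*n^3 - 38*n^2 - 198*n - 162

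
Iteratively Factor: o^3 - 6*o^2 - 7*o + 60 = (o - 5)*(o^2 - o - 12) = (o - 5)*(o - 4)*(o + 3)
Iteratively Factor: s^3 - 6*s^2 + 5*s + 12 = (s + 1)*(s^2 - 7*s + 12) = (s - 3)*(s + 1)*(s - 4)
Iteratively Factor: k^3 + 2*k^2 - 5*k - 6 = (k - 2)*(k^2 + 4*k + 3) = (k - 2)*(k + 1)*(k + 3)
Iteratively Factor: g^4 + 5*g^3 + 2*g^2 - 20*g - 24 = (g - 2)*(g^3 + 7*g^2 + 16*g + 12) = (g - 2)*(g + 2)*(g^2 + 5*g + 6) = (g - 2)*(g + 2)^2*(g + 3)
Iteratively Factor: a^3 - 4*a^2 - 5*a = (a - 5)*(a^2 + a) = a*(a - 5)*(a + 1)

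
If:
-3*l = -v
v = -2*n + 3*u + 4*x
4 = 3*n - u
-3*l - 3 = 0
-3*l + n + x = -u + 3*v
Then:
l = -1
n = -41/9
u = -53/3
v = -3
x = 92/9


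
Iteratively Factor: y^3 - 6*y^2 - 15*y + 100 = (y + 4)*(y^2 - 10*y + 25) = (y - 5)*(y + 4)*(y - 5)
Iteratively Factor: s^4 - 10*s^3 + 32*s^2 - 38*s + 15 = (s - 3)*(s^3 - 7*s^2 + 11*s - 5) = (s - 5)*(s - 3)*(s^2 - 2*s + 1) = (s - 5)*(s - 3)*(s - 1)*(s - 1)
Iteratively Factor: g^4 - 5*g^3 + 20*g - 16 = (g - 2)*(g^3 - 3*g^2 - 6*g + 8) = (g - 2)*(g + 2)*(g^2 - 5*g + 4) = (g - 4)*(g - 2)*(g + 2)*(g - 1)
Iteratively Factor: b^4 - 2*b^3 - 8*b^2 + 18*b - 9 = (b - 3)*(b^3 + b^2 - 5*b + 3) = (b - 3)*(b + 3)*(b^2 - 2*b + 1) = (b - 3)*(b - 1)*(b + 3)*(b - 1)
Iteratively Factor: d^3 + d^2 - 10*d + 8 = (d + 4)*(d^2 - 3*d + 2) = (d - 2)*(d + 4)*(d - 1)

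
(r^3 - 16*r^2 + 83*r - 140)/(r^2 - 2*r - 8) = (r^2 - 12*r + 35)/(r + 2)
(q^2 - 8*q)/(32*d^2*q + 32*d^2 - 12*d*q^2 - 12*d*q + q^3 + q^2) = q*(q - 8)/(32*d^2*q + 32*d^2 - 12*d*q^2 - 12*d*q + q^3 + q^2)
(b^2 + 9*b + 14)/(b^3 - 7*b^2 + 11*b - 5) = (b^2 + 9*b + 14)/(b^3 - 7*b^2 + 11*b - 5)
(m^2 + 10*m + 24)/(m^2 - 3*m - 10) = (m^2 + 10*m + 24)/(m^2 - 3*m - 10)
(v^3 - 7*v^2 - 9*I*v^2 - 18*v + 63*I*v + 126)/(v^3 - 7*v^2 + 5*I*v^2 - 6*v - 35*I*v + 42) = (v^2 - 9*I*v - 18)/(v^2 + 5*I*v - 6)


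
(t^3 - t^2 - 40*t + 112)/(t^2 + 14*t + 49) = (t^2 - 8*t + 16)/(t + 7)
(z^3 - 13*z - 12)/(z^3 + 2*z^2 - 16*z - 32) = (z^2 + 4*z + 3)/(z^2 + 6*z + 8)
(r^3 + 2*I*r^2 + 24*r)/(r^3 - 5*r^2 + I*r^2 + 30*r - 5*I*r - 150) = r*(r - 4*I)/(r^2 - 5*r*(1 + I) + 25*I)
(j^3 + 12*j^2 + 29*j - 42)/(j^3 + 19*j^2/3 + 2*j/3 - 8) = 3*(j + 7)/(3*j + 4)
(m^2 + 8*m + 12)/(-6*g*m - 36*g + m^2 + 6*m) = (-m - 2)/(6*g - m)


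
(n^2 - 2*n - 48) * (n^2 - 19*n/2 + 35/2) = n^4 - 23*n^3/2 - 23*n^2/2 + 421*n - 840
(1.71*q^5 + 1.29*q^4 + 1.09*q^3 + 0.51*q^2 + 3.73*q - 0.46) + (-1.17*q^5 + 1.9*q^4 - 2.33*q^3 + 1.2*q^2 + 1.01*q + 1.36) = 0.54*q^5 + 3.19*q^4 - 1.24*q^3 + 1.71*q^2 + 4.74*q + 0.9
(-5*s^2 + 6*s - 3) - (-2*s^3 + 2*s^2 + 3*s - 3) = 2*s^3 - 7*s^2 + 3*s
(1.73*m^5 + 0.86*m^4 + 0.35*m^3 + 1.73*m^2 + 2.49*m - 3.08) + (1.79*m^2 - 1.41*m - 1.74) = 1.73*m^5 + 0.86*m^4 + 0.35*m^3 + 3.52*m^2 + 1.08*m - 4.82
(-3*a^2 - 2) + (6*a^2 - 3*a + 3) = 3*a^2 - 3*a + 1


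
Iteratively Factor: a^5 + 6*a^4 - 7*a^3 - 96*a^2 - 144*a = (a - 4)*(a^4 + 10*a^3 + 33*a^2 + 36*a) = a*(a - 4)*(a^3 + 10*a^2 + 33*a + 36) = a*(a - 4)*(a + 4)*(a^2 + 6*a + 9) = a*(a - 4)*(a + 3)*(a + 4)*(a + 3)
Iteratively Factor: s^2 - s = (s - 1)*(s)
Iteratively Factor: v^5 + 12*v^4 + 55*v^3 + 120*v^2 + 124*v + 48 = (v + 2)*(v^4 + 10*v^3 + 35*v^2 + 50*v + 24) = (v + 2)*(v + 4)*(v^3 + 6*v^2 + 11*v + 6) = (v + 2)^2*(v + 4)*(v^2 + 4*v + 3) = (v + 1)*(v + 2)^2*(v + 4)*(v + 3)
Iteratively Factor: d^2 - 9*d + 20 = (d - 5)*(d - 4)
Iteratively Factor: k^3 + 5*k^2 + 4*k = (k + 4)*(k^2 + k) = k*(k + 4)*(k + 1)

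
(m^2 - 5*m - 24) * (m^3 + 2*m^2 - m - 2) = m^5 - 3*m^4 - 35*m^3 - 45*m^2 + 34*m + 48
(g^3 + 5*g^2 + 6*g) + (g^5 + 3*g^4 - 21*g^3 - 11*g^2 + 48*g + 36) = g^5 + 3*g^4 - 20*g^3 - 6*g^2 + 54*g + 36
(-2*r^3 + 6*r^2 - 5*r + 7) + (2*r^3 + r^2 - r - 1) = 7*r^2 - 6*r + 6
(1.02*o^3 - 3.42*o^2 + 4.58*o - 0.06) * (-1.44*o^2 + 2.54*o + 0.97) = -1.4688*o^5 + 7.5156*o^4 - 14.2926*o^3 + 8.4022*o^2 + 4.2902*o - 0.0582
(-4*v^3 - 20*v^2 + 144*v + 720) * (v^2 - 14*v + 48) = -4*v^5 + 36*v^4 + 232*v^3 - 2256*v^2 - 3168*v + 34560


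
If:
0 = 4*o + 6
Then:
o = -3/2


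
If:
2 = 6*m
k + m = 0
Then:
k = -1/3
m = 1/3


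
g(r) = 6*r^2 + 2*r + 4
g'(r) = 12*r + 2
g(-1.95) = 22.92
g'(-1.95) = -21.40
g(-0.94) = 7.42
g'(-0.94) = -9.28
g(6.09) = 238.71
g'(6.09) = 75.08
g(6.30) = 254.74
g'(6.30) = 77.60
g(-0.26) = 3.89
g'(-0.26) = -1.12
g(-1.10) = 9.06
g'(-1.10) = -11.20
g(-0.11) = 3.85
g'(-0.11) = 0.68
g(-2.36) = 32.70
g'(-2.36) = -26.32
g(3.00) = 64.00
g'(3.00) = 38.00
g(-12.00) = 844.00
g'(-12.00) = -142.00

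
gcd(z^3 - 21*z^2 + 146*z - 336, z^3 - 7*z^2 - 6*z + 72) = z - 6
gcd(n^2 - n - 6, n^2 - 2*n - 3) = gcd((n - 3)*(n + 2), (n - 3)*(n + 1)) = n - 3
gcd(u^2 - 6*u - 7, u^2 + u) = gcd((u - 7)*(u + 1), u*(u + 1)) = u + 1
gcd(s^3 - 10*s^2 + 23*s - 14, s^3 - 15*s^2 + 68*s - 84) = s^2 - 9*s + 14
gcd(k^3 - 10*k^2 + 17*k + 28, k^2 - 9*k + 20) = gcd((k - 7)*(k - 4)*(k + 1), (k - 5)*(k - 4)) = k - 4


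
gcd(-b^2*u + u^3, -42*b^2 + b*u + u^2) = 1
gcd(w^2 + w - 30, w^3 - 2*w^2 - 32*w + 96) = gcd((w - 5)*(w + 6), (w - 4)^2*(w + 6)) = w + 6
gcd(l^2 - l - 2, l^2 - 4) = l - 2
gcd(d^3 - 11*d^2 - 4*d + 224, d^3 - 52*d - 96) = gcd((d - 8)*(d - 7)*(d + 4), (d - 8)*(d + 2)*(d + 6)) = d - 8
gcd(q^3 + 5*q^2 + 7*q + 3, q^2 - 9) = q + 3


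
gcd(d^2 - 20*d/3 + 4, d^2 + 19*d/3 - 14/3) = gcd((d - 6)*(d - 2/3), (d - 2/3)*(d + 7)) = d - 2/3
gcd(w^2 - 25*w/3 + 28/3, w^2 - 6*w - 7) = w - 7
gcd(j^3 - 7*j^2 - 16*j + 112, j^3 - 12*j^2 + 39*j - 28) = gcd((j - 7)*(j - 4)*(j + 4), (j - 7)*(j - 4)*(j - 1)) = j^2 - 11*j + 28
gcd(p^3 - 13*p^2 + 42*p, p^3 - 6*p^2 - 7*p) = p^2 - 7*p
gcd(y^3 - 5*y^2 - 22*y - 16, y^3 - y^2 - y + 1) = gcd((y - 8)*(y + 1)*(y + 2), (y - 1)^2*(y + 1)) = y + 1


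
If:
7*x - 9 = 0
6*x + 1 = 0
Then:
No Solution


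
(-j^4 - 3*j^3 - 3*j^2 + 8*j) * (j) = -j^5 - 3*j^4 - 3*j^3 + 8*j^2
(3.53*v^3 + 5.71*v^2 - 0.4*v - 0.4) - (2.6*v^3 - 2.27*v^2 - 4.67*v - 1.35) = 0.93*v^3 + 7.98*v^2 + 4.27*v + 0.95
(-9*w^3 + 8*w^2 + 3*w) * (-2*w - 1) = 18*w^4 - 7*w^3 - 14*w^2 - 3*w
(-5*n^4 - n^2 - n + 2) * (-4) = 20*n^4 + 4*n^2 + 4*n - 8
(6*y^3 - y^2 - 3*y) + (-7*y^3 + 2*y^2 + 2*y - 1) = -y^3 + y^2 - y - 1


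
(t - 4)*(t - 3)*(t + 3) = t^3 - 4*t^2 - 9*t + 36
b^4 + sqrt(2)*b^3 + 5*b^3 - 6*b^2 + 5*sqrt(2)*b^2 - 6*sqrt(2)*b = b*(b - 1)*(b + 6)*(b + sqrt(2))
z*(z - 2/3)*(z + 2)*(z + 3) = z^4 + 13*z^3/3 + 8*z^2/3 - 4*z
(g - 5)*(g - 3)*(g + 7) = g^3 - g^2 - 41*g + 105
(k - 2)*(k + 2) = k^2 - 4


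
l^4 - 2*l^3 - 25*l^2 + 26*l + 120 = (l - 5)*(l - 3)*(l + 2)*(l + 4)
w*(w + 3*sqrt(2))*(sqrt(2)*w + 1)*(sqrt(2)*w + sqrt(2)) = 2*w^4 + 2*w^3 + 7*sqrt(2)*w^3 + 6*w^2 + 7*sqrt(2)*w^2 + 6*w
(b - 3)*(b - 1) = b^2 - 4*b + 3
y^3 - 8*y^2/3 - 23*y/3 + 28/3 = (y - 4)*(y - 1)*(y + 7/3)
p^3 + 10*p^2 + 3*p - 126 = (p - 3)*(p + 6)*(p + 7)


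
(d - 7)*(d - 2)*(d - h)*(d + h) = d^4 - 9*d^3 - d^2*h^2 + 14*d^2 + 9*d*h^2 - 14*h^2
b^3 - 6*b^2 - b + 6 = (b - 6)*(b - 1)*(b + 1)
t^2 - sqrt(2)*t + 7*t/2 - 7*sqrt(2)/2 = (t + 7/2)*(t - sqrt(2))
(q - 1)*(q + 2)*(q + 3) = q^3 + 4*q^2 + q - 6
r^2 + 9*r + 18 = (r + 3)*(r + 6)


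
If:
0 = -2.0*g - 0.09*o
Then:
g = -0.045*o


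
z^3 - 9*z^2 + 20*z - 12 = (z - 6)*(z - 2)*(z - 1)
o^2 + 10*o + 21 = (o + 3)*(o + 7)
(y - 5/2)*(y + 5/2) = y^2 - 25/4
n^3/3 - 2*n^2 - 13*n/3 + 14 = (n/3 + 1)*(n - 7)*(n - 2)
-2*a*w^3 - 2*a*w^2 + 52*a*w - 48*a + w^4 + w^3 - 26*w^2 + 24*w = (-2*a + w)*(w - 4)*(w - 1)*(w + 6)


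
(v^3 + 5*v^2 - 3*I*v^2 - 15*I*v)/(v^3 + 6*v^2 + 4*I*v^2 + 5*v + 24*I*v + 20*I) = v*(v - 3*I)/(v^2 + v*(1 + 4*I) + 4*I)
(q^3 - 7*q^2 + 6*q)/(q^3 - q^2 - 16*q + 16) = q*(q - 6)/(q^2 - 16)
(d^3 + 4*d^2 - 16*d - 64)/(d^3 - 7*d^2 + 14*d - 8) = (d^2 + 8*d + 16)/(d^2 - 3*d + 2)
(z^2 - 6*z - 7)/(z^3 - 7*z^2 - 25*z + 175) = (z + 1)/(z^2 - 25)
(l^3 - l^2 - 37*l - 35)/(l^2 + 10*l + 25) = (l^2 - 6*l - 7)/(l + 5)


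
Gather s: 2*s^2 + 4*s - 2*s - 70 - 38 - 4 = 2*s^2 + 2*s - 112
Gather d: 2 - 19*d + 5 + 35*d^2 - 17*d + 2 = 35*d^2 - 36*d + 9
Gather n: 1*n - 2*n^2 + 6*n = -2*n^2 + 7*n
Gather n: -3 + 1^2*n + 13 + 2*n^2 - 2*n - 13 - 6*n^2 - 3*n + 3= -4*n^2 - 4*n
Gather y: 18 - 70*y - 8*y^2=-8*y^2 - 70*y + 18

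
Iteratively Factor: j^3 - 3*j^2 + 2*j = (j)*(j^2 - 3*j + 2) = j*(j - 1)*(j - 2)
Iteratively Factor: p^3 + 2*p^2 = (p)*(p^2 + 2*p) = p^2*(p + 2)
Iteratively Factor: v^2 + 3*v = (v + 3)*(v)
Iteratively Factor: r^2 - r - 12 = (r + 3)*(r - 4)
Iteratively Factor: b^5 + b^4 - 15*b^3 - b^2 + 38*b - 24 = (b + 2)*(b^4 - b^3 - 13*b^2 + 25*b - 12) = (b - 3)*(b + 2)*(b^3 + 2*b^2 - 7*b + 4) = (b - 3)*(b - 1)*(b + 2)*(b^2 + 3*b - 4) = (b - 3)*(b - 1)^2*(b + 2)*(b + 4)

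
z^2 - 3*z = z*(z - 3)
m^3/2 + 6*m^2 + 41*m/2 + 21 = (m/2 + 1)*(m + 3)*(m + 7)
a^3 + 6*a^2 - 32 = (a - 2)*(a + 4)^2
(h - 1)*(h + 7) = h^2 + 6*h - 7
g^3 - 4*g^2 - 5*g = g*(g - 5)*(g + 1)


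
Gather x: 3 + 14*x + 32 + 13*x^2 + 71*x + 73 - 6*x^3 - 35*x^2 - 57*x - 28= -6*x^3 - 22*x^2 + 28*x + 80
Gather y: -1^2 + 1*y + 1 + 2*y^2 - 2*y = 2*y^2 - y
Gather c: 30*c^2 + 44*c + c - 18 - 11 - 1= 30*c^2 + 45*c - 30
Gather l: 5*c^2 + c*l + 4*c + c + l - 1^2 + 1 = 5*c^2 + 5*c + l*(c + 1)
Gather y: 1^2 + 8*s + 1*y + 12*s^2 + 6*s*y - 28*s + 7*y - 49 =12*s^2 - 20*s + y*(6*s + 8) - 48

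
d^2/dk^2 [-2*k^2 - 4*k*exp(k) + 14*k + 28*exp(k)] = -4*k*exp(k) + 20*exp(k) - 4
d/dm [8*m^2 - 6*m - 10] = 16*m - 6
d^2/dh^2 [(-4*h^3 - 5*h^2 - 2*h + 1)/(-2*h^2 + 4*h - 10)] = 2*(4*h^3 - 99*h^2 + 138*h + 73)/(h^6 - 6*h^5 + 27*h^4 - 68*h^3 + 135*h^2 - 150*h + 125)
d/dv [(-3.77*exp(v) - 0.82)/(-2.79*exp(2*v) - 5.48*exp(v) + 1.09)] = (-(3.77*exp(v) + 0.82)*(5.58*exp(v) + 5.48) + 10.5183*exp(2*v) + 20.6596*exp(v) - 4.1093)*exp(v)/(2.79*exp(2*v) + 5.48*exp(v) - 1.09)^2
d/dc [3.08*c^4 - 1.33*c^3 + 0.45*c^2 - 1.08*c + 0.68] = 12.32*c^3 - 3.99*c^2 + 0.9*c - 1.08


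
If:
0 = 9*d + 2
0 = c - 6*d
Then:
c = -4/3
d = -2/9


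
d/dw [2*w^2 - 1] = 4*w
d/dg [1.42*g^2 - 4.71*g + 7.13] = 2.84*g - 4.71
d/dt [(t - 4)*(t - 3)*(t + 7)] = 3*t^2 - 37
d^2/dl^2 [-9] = 0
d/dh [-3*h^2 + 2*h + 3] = 2 - 6*h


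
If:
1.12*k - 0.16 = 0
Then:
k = 0.14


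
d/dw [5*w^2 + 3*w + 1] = 10*w + 3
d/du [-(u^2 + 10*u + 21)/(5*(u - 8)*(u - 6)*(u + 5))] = (u^4 + 20*u^3 - 5*u^2 - 858*u - 2862)/(5*(u^6 - 18*u^5 + 37*u^4 + 876*u^3 - 3836*u^2 - 10560*u + 57600))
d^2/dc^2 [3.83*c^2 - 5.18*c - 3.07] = 7.66000000000000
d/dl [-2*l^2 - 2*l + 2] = -4*l - 2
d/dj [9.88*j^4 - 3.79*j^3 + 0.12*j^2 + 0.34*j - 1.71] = 39.52*j^3 - 11.37*j^2 + 0.24*j + 0.34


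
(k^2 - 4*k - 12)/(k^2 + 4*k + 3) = (k^2 - 4*k - 12)/(k^2 + 4*k + 3)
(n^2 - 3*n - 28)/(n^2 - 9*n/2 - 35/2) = 2*(n + 4)/(2*n + 5)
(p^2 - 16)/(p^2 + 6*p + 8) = (p - 4)/(p + 2)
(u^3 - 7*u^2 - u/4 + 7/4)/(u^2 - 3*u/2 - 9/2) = (-4*u^3 + 28*u^2 + u - 7)/(2*(-2*u^2 + 3*u + 9))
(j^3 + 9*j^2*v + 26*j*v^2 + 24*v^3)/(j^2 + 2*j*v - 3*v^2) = (-j^2 - 6*j*v - 8*v^2)/(-j + v)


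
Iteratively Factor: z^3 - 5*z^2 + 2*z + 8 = (z + 1)*(z^2 - 6*z + 8) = (z - 2)*(z + 1)*(z - 4)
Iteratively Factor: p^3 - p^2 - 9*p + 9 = (p - 3)*(p^2 + 2*p - 3) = (p - 3)*(p + 3)*(p - 1)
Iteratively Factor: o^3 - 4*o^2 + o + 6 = (o + 1)*(o^2 - 5*o + 6) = (o - 2)*(o + 1)*(o - 3)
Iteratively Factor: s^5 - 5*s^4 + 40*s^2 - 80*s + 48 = (s - 2)*(s^4 - 3*s^3 - 6*s^2 + 28*s - 24) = (s - 2)^2*(s^3 - s^2 - 8*s + 12) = (s - 2)^3*(s^2 + s - 6) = (s - 2)^3*(s + 3)*(s - 2)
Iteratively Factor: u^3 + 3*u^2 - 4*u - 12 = (u - 2)*(u^2 + 5*u + 6) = (u - 2)*(u + 3)*(u + 2)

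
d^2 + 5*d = d*(d + 5)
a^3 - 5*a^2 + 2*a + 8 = (a - 4)*(a - 2)*(a + 1)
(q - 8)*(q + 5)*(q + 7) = q^3 + 4*q^2 - 61*q - 280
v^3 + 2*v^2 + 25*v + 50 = (v + 2)*(v - 5*I)*(v + 5*I)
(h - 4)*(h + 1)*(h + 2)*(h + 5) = h^4 + 4*h^3 - 15*h^2 - 58*h - 40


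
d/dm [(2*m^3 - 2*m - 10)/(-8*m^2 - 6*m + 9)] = 2*(-8*m^4 - 12*m^3 + 19*m^2 - 80*m - 39)/(64*m^4 + 96*m^3 - 108*m^2 - 108*m + 81)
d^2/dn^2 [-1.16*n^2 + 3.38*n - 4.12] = -2.32000000000000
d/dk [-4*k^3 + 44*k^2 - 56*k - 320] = -12*k^2 + 88*k - 56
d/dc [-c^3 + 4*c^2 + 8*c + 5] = -3*c^2 + 8*c + 8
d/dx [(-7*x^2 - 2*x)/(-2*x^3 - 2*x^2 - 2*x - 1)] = 2*(-7*x^4 - 4*x^3 + 5*x^2 + 7*x + 1)/(4*x^6 + 8*x^5 + 12*x^4 + 12*x^3 + 8*x^2 + 4*x + 1)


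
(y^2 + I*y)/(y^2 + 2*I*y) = (y + I)/(y + 2*I)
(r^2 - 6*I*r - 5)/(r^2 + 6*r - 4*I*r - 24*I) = (r^2 - 6*I*r - 5)/(r^2 + r*(6 - 4*I) - 24*I)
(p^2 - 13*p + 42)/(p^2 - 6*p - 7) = (p - 6)/(p + 1)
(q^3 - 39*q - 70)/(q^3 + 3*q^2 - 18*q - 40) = (q - 7)/(q - 4)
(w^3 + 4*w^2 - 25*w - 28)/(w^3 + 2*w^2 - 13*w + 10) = (w^3 + 4*w^2 - 25*w - 28)/(w^3 + 2*w^2 - 13*w + 10)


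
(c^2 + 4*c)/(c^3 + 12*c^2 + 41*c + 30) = c*(c + 4)/(c^3 + 12*c^2 + 41*c + 30)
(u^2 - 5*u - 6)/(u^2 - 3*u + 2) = (u^2 - 5*u - 6)/(u^2 - 3*u + 2)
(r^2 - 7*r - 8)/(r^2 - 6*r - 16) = (r + 1)/(r + 2)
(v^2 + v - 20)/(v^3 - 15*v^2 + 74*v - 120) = (v + 5)/(v^2 - 11*v + 30)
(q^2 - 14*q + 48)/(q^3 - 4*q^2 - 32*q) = (q - 6)/(q*(q + 4))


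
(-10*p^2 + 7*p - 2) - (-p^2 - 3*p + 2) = -9*p^2 + 10*p - 4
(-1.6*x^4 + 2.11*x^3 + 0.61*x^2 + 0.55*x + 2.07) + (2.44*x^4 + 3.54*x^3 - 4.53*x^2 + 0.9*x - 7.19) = 0.84*x^4 + 5.65*x^3 - 3.92*x^2 + 1.45*x - 5.12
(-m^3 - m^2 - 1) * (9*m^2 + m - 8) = -9*m^5 - 10*m^4 + 7*m^3 - m^2 - m + 8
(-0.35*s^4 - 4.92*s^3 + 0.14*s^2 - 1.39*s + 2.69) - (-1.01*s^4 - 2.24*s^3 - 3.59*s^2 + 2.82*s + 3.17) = 0.66*s^4 - 2.68*s^3 + 3.73*s^2 - 4.21*s - 0.48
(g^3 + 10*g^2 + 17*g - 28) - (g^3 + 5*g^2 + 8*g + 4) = 5*g^2 + 9*g - 32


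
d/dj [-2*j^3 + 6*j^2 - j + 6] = -6*j^2 + 12*j - 1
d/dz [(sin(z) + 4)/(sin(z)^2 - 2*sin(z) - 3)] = (-8*sin(z) + cos(z)^2 + 4)*cos(z)/((sin(z) - 3)^2*(sin(z) + 1)^2)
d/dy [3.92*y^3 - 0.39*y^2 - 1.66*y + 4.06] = 11.76*y^2 - 0.78*y - 1.66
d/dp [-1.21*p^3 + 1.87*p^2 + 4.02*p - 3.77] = -3.63*p^2 + 3.74*p + 4.02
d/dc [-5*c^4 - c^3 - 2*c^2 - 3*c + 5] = -20*c^3 - 3*c^2 - 4*c - 3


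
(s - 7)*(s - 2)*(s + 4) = s^3 - 5*s^2 - 22*s + 56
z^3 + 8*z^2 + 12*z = z*(z + 2)*(z + 6)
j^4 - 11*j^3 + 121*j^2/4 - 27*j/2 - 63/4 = (j - 7)*(j - 3)*(j - 3/2)*(j + 1/2)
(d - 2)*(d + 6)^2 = d^3 + 10*d^2 + 12*d - 72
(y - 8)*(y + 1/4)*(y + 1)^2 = y^4 - 23*y^3/4 - 33*y^2/2 - 47*y/4 - 2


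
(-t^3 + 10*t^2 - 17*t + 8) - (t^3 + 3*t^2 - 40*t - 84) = -2*t^3 + 7*t^2 + 23*t + 92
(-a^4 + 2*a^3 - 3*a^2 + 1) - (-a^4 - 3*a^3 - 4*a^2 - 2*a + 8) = 5*a^3 + a^2 + 2*a - 7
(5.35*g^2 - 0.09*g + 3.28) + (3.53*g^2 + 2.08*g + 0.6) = 8.88*g^2 + 1.99*g + 3.88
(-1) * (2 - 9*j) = 9*j - 2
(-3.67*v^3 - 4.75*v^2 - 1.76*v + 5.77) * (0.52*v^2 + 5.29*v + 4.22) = -1.9084*v^5 - 21.8843*v^4 - 41.5301*v^3 - 26.355*v^2 + 23.0961*v + 24.3494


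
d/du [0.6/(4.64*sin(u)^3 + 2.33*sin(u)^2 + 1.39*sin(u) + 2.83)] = (-2.796*sin(u) + 4.176*cos(2*u) - 5.01)*cos(u)/(4.64*sin(u)^3 + 2.33*sin(u)^2 + 1.39*sin(u) + 2.83)^2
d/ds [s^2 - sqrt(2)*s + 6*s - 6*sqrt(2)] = 2*s - sqrt(2) + 6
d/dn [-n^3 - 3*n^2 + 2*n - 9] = -3*n^2 - 6*n + 2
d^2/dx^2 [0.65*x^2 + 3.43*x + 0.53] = 1.30000000000000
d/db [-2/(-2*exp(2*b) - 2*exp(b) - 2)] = (-2*exp(b) - 1)*exp(b)/(exp(2*b) + exp(b) + 1)^2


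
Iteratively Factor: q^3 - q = (q)*(q^2 - 1) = q*(q - 1)*(q + 1)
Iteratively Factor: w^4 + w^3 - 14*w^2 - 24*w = (w - 4)*(w^3 + 5*w^2 + 6*w) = (w - 4)*(w + 3)*(w^2 + 2*w) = (w - 4)*(w + 2)*(w + 3)*(w)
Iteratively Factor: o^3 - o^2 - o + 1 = (o + 1)*(o^2 - 2*o + 1) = (o - 1)*(o + 1)*(o - 1)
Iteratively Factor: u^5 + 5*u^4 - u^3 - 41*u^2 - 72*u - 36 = (u - 3)*(u^4 + 8*u^3 + 23*u^2 + 28*u + 12) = (u - 3)*(u + 1)*(u^3 + 7*u^2 + 16*u + 12) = (u - 3)*(u + 1)*(u + 2)*(u^2 + 5*u + 6) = (u - 3)*(u + 1)*(u + 2)^2*(u + 3)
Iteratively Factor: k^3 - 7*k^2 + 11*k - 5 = (k - 1)*(k^2 - 6*k + 5) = (k - 5)*(k - 1)*(k - 1)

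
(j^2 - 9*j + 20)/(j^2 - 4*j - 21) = (-j^2 + 9*j - 20)/(-j^2 + 4*j + 21)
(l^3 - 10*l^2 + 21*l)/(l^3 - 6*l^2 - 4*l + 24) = l*(l^2 - 10*l + 21)/(l^3 - 6*l^2 - 4*l + 24)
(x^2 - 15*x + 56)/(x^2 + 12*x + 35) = (x^2 - 15*x + 56)/(x^2 + 12*x + 35)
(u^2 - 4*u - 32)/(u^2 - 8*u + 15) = (u^2 - 4*u - 32)/(u^2 - 8*u + 15)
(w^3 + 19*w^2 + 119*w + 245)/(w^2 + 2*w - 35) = (w^2 + 12*w + 35)/(w - 5)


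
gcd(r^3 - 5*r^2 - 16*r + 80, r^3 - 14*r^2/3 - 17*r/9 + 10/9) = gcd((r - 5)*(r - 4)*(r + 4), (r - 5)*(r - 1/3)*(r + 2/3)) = r - 5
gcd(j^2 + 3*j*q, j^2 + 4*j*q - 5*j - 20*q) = 1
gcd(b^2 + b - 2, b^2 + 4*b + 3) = 1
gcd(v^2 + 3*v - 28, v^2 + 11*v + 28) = v + 7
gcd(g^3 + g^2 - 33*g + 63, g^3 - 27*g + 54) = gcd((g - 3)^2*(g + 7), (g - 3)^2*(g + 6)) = g^2 - 6*g + 9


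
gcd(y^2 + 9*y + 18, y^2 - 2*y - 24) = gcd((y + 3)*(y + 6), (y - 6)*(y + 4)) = 1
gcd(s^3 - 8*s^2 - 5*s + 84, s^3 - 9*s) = s + 3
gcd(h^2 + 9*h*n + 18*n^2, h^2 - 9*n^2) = h + 3*n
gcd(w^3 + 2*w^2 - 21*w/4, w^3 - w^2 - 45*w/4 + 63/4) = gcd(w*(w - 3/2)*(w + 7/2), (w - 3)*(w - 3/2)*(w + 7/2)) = w^2 + 2*w - 21/4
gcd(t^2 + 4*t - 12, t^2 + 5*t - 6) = t + 6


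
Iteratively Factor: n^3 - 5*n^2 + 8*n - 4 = (n - 2)*(n^2 - 3*n + 2) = (n - 2)*(n - 1)*(n - 2)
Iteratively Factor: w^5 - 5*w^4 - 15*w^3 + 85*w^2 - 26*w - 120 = (w + 1)*(w^4 - 6*w^3 - 9*w^2 + 94*w - 120) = (w + 1)*(w + 4)*(w^3 - 10*w^2 + 31*w - 30) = (w - 2)*(w + 1)*(w + 4)*(w^2 - 8*w + 15) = (w - 3)*(w - 2)*(w + 1)*(w + 4)*(w - 5)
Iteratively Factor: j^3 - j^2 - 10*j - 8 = (j + 1)*(j^2 - 2*j - 8) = (j - 4)*(j + 1)*(j + 2)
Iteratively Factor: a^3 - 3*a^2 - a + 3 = (a - 3)*(a^2 - 1) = (a - 3)*(a + 1)*(a - 1)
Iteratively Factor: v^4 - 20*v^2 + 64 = (v - 2)*(v^3 + 2*v^2 - 16*v - 32) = (v - 4)*(v - 2)*(v^2 + 6*v + 8) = (v - 4)*(v - 2)*(v + 2)*(v + 4)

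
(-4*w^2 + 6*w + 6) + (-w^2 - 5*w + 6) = -5*w^2 + w + 12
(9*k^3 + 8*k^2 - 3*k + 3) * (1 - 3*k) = -27*k^4 - 15*k^3 + 17*k^2 - 12*k + 3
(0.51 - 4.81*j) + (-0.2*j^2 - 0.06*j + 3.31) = -0.2*j^2 - 4.87*j + 3.82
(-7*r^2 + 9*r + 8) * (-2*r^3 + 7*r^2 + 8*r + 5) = 14*r^5 - 67*r^4 - 9*r^3 + 93*r^2 + 109*r + 40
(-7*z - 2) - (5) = -7*z - 7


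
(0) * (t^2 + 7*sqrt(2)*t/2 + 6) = 0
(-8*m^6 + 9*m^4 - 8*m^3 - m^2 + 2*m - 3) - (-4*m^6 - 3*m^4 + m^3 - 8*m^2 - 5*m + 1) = -4*m^6 + 12*m^4 - 9*m^3 + 7*m^2 + 7*m - 4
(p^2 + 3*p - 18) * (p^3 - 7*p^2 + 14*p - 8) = p^5 - 4*p^4 - 25*p^3 + 160*p^2 - 276*p + 144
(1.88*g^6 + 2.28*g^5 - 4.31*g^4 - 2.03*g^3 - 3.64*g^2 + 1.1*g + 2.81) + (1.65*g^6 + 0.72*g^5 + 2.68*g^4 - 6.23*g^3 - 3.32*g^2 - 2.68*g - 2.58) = 3.53*g^6 + 3.0*g^5 - 1.63*g^4 - 8.26*g^3 - 6.96*g^2 - 1.58*g + 0.23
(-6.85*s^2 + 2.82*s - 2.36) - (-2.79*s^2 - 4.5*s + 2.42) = -4.06*s^2 + 7.32*s - 4.78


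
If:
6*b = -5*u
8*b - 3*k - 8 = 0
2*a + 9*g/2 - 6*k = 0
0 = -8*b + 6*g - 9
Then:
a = -25*u/6 - 91/8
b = -5*u/6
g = 3/2 - 10*u/9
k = -20*u/9 - 8/3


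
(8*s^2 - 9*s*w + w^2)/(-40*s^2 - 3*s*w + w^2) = (-s + w)/(5*s + w)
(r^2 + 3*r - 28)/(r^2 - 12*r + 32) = (r + 7)/(r - 8)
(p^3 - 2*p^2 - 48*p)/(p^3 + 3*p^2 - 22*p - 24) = p*(p - 8)/(p^2 - 3*p - 4)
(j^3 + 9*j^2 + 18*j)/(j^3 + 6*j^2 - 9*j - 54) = j/(j - 3)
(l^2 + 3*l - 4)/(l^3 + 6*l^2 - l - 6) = (l + 4)/(l^2 + 7*l + 6)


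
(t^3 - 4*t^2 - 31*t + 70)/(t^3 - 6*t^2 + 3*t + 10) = (t^2 - 2*t - 35)/(t^2 - 4*t - 5)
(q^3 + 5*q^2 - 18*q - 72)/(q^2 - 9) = (q^2 + 2*q - 24)/(q - 3)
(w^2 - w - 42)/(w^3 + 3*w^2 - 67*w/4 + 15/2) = 4*(w - 7)/(4*w^2 - 12*w + 5)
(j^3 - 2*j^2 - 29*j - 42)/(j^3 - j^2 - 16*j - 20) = (j^2 - 4*j - 21)/(j^2 - 3*j - 10)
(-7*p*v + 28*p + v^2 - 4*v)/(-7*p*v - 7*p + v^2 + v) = (v - 4)/(v + 1)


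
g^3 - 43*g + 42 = (g - 6)*(g - 1)*(g + 7)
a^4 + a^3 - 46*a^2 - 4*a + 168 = (a - 6)*(a - 2)*(a + 2)*(a + 7)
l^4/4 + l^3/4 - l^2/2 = l^2*(l/4 + 1/2)*(l - 1)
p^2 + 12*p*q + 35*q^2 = (p + 5*q)*(p + 7*q)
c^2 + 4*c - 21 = (c - 3)*(c + 7)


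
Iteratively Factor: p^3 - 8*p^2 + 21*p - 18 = (p - 2)*(p^2 - 6*p + 9) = (p - 3)*(p - 2)*(p - 3)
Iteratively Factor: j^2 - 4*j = (j - 4)*(j)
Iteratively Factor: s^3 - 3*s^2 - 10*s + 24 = (s - 2)*(s^2 - s - 12) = (s - 2)*(s + 3)*(s - 4)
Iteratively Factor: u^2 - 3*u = (u - 3)*(u)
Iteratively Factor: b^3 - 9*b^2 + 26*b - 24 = (b - 3)*(b^2 - 6*b + 8) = (b - 3)*(b - 2)*(b - 4)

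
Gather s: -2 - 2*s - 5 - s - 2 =-3*s - 9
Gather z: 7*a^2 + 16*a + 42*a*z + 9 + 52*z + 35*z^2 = 7*a^2 + 16*a + 35*z^2 + z*(42*a + 52) + 9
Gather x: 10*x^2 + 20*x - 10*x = 10*x^2 + 10*x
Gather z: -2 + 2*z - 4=2*z - 6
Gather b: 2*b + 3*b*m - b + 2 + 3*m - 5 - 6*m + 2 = b*(3*m + 1) - 3*m - 1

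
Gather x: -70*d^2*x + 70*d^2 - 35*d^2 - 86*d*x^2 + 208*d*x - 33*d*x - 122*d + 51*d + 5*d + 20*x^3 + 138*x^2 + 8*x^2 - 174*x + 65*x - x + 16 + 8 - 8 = 35*d^2 - 66*d + 20*x^3 + x^2*(146 - 86*d) + x*(-70*d^2 + 175*d - 110) + 16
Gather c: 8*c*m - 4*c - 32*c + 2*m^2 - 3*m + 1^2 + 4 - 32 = c*(8*m - 36) + 2*m^2 - 3*m - 27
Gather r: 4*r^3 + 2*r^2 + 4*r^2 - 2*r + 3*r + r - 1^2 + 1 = 4*r^3 + 6*r^2 + 2*r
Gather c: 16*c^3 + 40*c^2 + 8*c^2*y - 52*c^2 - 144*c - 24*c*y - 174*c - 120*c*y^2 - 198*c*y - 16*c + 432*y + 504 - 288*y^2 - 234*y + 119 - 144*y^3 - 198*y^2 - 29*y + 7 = 16*c^3 + c^2*(8*y - 12) + c*(-120*y^2 - 222*y - 334) - 144*y^3 - 486*y^2 + 169*y + 630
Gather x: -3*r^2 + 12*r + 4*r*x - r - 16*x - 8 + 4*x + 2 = -3*r^2 + 11*r + x*(4*r - 12) - 6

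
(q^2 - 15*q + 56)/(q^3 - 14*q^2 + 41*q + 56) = 1/(q + 1)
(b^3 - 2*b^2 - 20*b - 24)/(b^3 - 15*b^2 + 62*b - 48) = (b^2 + 4*b + 4)/(b^2 - 9*b + 8)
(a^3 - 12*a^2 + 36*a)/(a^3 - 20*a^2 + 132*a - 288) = a/(a - 8)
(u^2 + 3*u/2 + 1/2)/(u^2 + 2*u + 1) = (u + 1/2)/(u + 1)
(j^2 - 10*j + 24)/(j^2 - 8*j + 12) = (j - 4)/(j - 2)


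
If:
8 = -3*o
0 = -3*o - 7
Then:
No Solution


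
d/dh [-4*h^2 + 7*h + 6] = 7 - 8*h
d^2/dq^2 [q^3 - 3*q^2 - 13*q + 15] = 6*q - 6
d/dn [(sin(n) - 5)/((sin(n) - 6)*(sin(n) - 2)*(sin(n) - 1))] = 2*(-sin(n)^3 + 12*sin(n)^2 - 45*sin(n) + 44)*cos(n)/((sin(n) - 6)^2*(sin(n) - 2)^2*(sin(n) - 1)^2)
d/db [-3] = 0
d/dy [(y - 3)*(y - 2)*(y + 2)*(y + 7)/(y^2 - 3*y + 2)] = (2*y^3 + 3*y^2 - 12*y + 55)/(y^2 - 2*y + 1)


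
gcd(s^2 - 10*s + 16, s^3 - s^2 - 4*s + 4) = s - 2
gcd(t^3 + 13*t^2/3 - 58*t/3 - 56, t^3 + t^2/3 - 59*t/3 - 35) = t + 7/3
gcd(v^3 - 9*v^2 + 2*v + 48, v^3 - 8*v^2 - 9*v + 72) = v^2 - 11*v + 24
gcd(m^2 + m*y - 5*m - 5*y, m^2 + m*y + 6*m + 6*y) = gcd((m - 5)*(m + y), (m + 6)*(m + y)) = m + y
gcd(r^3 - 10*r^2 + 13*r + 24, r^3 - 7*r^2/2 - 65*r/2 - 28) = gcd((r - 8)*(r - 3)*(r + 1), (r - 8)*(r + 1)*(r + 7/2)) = r^2 - 7*r - 8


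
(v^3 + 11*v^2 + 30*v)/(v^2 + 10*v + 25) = v*(v + 6)/(v + 5)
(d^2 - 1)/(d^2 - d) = (d + 1)/d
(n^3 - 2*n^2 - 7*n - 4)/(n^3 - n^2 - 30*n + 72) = (n^2 + 2*n + 1)/(n^2 + 3*n - 18)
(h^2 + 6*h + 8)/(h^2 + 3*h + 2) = (h + 4)/(h + 1)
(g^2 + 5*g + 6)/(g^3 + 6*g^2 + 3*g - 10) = (g + 3)/(g^2 + 4*g - 5)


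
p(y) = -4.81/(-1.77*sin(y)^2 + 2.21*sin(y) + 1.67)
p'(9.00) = -0.63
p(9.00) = -2.11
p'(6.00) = 17.67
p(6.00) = -5.26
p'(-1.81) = -1.40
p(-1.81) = 2.24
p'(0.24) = 1.46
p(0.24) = -2.30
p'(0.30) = 1.14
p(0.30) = -2.22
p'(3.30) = -8.06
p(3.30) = -3.77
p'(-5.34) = -0.35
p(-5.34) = -2.09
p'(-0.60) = 826.61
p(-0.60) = 33.83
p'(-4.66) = 0.07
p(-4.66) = -2.28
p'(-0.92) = 10.03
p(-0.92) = 3.98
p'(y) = -4.81*(3.54*sin(y)*cos(y) - 2.21*cos(y))/(-1.77*sin(y)^2 + 2.21*sin(y) + 1.67)^2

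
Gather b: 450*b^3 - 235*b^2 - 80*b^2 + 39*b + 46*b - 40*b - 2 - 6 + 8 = 450*b^3 - 315*b^2 + 45*b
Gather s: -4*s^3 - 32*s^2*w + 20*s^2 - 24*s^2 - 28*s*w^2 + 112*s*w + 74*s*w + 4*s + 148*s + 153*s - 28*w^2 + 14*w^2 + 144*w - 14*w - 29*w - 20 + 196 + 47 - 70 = -4*s^3 + s^2*(-32*w - 4) + s*(-28*w^2 + 186*w + 305) - 14*w^2 + 101*w + 153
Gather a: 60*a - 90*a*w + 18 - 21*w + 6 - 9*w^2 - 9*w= a*(60 - 90*w) - 9*w^2 - 30*w + 24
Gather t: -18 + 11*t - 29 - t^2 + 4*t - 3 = -t^2 + 15*t - 50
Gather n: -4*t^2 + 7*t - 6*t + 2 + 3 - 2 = -4*t^2 + t + 3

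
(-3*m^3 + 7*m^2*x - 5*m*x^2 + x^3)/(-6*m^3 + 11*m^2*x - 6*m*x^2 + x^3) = (-m + x)/(-2*m + x)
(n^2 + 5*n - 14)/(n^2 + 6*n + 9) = (n^2 + 5*n - 14)/(n^2 + 6*n + 9)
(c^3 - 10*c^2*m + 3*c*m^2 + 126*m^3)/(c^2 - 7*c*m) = c - 3*m - 18*m^2/c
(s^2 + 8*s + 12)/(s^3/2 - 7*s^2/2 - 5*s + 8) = 2*(s + 6)/(s^2 - 9*s + 8)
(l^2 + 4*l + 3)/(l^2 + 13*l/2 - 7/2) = 2*(l^2 + 4*l + 3)/(2*l^2 + 13*l - 7)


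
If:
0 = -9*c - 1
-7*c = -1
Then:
No Solution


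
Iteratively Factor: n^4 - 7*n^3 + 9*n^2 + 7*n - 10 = (n - 1)*(n^3 - 6*n^2 + 3*n + 10) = (n - 2)*(n - 1)*(n^2 - 4*n - 5) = (n - 2)*(n - 1)*(n + 1)*(n - 5)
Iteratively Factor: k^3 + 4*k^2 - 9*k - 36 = (k + 3)*(k^2 + k - 12) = (k - 3)*(k + 3)*(k + 4)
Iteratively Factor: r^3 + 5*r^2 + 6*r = (r + 3)*(r^2 + 2*r) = r*(r + 3)*(r + 2)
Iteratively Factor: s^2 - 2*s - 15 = (s - 5)*(s + 3)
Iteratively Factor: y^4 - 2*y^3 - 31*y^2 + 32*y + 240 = (y + 3)*(y^3 - 5*y^2 - 16*y + 80) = (y - 5)*(y + 3)*(y^2 - 16) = (y - 5)*(y - 4)*(y + 3)*(y + 4)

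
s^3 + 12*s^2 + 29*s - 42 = (s - 1)*(s + 6)*(s + 7)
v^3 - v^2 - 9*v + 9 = (v - 3)*(v - 1)*(v + 3)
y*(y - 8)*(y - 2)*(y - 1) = y^4 - 11*y^3 + 26*y^2 - 16*y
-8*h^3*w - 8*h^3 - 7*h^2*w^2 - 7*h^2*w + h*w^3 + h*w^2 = (-8*h + w)*(h + w)*(h*w + h)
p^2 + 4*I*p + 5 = (p - I)*(p + 5*I)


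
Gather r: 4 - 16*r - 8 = -16*r - 4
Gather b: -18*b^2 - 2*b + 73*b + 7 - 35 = -18*b^2 + 71*b - 28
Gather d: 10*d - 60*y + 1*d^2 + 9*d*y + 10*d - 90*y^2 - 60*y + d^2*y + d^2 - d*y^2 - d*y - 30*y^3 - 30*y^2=d^2*(y + 2) + d*(-y^2 + 8*y + 20) - 30*y^3 - 120*y^2 - 120*y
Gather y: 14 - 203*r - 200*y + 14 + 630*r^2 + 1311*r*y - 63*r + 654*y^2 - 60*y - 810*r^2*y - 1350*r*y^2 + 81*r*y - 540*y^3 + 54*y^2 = 630*r^2 - 266*r - 540*y^3 + y^2*(708 - 1350*r) + y*(-810*r^2 + 1392*r - 260) + 28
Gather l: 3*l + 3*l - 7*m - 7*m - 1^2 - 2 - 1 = 6*l - 14*m - 4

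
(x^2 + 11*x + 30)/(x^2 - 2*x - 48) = (x + 5)/(x - 8)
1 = 1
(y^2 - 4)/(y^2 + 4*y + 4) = (y - 2)/(y + 2)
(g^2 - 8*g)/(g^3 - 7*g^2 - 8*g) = 1/(g + 1)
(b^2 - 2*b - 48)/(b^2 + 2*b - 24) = (b - 8)/(b - 4)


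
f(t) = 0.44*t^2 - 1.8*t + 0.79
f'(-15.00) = -15.00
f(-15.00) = 126.79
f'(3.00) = 0.84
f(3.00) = -0.65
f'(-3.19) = -4.61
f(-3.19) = 11.01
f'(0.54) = -1.32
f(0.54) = -0.05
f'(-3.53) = -4.91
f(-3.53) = 12.63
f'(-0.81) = -2.51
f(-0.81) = 2.54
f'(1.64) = -0.36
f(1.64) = -0.98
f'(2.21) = 0.14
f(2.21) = -1.04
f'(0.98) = -0.94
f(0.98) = -0.55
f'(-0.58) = -2.31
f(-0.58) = 1.98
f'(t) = 0.88*t - 1.8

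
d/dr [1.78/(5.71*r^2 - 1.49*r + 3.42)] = (2.6522 - 20.3276*r)/(5.71*r^2 - 1.49*r + 3.42)^2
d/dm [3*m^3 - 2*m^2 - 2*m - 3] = 9*m^2 - 4*m - 2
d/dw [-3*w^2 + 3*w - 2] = 3 - 6*w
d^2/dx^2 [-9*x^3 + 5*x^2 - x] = 10 - 54*x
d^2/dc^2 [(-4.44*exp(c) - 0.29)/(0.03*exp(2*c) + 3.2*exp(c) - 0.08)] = (-0.003996*exp(4*c) + 0.425196000000001*exp(3*c) - 0.14745600000002*exp(2*c) - 4.109024*exp(c) - 0.102656)*exp(c)/(2.7e-5*exp(6*c) + 0.00864*exp(5*c) + 0.921384*exp(4*c) + 32.72192*exp(3*c) - 2.457024*exp(2*c) + 0.06144*exp(c) - 0.000512)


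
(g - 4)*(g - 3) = g^2 - 7*g + 12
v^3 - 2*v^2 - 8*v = v*(v - 4)*(v + 2)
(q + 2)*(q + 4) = q^2 + 6*q + 8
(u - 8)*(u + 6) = u^2 - 2*u - 48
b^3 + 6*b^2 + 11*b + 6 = (b + 1)*(b + 2)*(b + 3)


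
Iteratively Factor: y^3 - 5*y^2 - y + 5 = (y - 5)*(y^2 - 1) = (y - 5)*(y - 1)*(y + 1)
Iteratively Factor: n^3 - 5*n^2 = (n)*(n^2 - 5*n) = n*(n - 5)*(n)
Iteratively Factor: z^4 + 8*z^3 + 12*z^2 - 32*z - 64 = (z + 2)*(z^3 + 6*z^2 - 32) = (z - 2)*(z + 2)*(z^2 + 8*z + 16) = (z - 2)*(z + 2)*(z + 4)*(z + 4)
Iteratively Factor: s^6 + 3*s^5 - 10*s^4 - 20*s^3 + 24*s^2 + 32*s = (s - 2)*(s^5 + 5*s^4 - 20*s^2 - 16*s) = (s - 2)*(s + 2)*(s^4 + 3*s^3 - 6*s^2 - 8*s) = (s - 2)*(s + 2)*(s + 4)*(s^3 - s^2 - 2*s) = s*(s - 2)*(s + 2)*(s + 4)*(s^2 - s - 2) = s*(s - 2)*(s + 1)*(s + 2)*(s + 4)*(s - 2)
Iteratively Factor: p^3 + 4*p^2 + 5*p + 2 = (p + 2)*(p^2 + 2*p + 1) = (p + 1)*(p + 2)*(p + 1)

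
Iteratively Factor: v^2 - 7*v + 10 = (v - 2)*(v - 5)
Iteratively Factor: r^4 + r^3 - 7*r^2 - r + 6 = (r + 1)*(r^3 - 7*r + 6) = (r - 2)*(r + 1)*(r^2 + 2*r - 3) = (r - 2)*(r + 1)*(r + 3)*(r - 1)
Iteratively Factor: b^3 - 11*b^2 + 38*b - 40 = (b - 4)*(b^2 - 7*b + 10) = (b - 4)*(b - 2)*(b - 5)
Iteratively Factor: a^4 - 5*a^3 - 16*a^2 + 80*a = (a)*(a^3 - 5*a^2 - 16*a + 80) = a*(a - 5)*(a^2 - 16) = a*(a - 5)*(a + 4)*(a - 4)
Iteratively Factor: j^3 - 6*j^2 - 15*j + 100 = (j + 4)*(j^2 - 10*j + 25) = (j - 5)*(j + 4)*(j - 5)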